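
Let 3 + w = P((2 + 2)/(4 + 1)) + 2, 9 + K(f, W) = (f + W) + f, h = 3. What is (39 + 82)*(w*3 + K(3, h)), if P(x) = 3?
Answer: 726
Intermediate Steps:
K(f, W) = -9 + W + 2*f (K(f, W) = -9 + ((f + W) + f) = -9 + ((W + f) + f) = -9 + (W + 2*f) = -9 + W + 2*f)
w = 2 (w = -3 + (3 + 2) = -3 + 5 = 2)
(39 + 82)*(w*3 + K(3, h)) = (39 + 82)*(2*3 + (-9 + 3 + 2*3)) = 121*(6 + (-9 + 3 + 6)) = 121*(6 + 0) = 121*6 = 726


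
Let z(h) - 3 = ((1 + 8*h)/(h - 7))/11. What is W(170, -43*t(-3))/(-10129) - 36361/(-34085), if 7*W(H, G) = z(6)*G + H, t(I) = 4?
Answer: 28201602943/26584016305 ≈ 1.0608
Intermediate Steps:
z(h) = 3 + (1 + 8*h)/(11*(-7 + h)) (z(h) = 3 + ((1 + 8*h)/(h - 7))/11 = 3 + ((1 + 8*h)/(-7 + h))*(1/11) = 3 + (1 + 8*h)/(11*(-7 + h)))
W(H, G) = -16*G/77 + H/7 (W(H, G) = (((-230 + 41*6)/(11*(-7 + 6)))*G + H)/7 = (((1/11)*(-230 + 246)/(-1))*G + H)/7 = (((1/11)*(-1)*16)*G + H)/7 = (-16*G/11 + H)/7 = (H - 16*G/11)/7 = -16*G/77 + H/7)
W(170, -43*t(-3))/(-10129) - 36361/(-34085) = (-(-688)*4/77 + (⅐)*170)/(-10129) - 36361/(-34085) = (-16/77*(-172) + 170/7)*(-1/10129) - 36361*(-1/34085) = (2752/77 + 170/7)*(-1/10129) + 36361/34085 = (4622/77)*(-1/10129) + 36361/34085 = -4622/779933 + 36361/34085 = 28201602943/26584016305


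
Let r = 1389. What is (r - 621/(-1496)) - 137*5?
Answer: 1053805/1496 ≈ 704.42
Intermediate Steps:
(r - 621/(-1496)) - 137*5 = (1389 - 621/(-1496)) - 137*5 = (1389 - 621*(-1/1496)) - 685 = (1389 + 621/1496) - 685 = 2078565/1496 - 685 = 1053805/1496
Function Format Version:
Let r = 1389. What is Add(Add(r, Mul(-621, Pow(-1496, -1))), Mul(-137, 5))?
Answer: Rational(1053805, 1496) ≈ 704.42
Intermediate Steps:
Add(Add(r, Mul(-621, Pow(-1496, -1))), Mul(-137, 5)) = Add(Add(1389, Mul(-621, Pow(-1496, -1))), Mul(-137, 5)) = Add(Add(1389, Mul(-621, Rational(-1, 1496))), -685) = Add(Add(1389, Rational(621, 1496)), -685) = Add(Rational(2078565, 1496), -685) = Rational(1053805, 1496)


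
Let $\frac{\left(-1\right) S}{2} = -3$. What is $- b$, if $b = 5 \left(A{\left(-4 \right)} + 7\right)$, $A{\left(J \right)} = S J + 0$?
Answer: $85$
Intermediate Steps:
$S = 6$ ($S = \left(-2\right) \left(-3\right) = 6$)
$A{\left(J \right)} = 6 J$ ($A{\left(J \right)} = 6 J + 0 = 6 J$)
$b = -85$ ($b = 5 \left(6 \left(-4\right) + 7\right) = 5 \left(-24 + 7\right) = 5 \left(-17\right) = -85$)
$- b = \left(-1\right) \left(-85\right) = 85$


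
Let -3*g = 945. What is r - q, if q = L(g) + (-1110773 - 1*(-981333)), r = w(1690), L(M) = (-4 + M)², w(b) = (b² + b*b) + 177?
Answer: 5740056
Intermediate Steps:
g = -315 (g = -⅓*945 = -315)
w(b) = 177 + 2*b² (w(b) = (b² + b²) + 177 = 2*b² + 177 = 177 + 2*b²)
r = 5712377 (r = 177 + 2*1690² = 177 + 2*2856100 = 177 + 5712200 = 5712377)
q = -27679 (q = (-4 - 315)² + (-1110773 - 1*(-981333)) = (-319)² + (-1110773 + 981333) = 101761 - 129440 = -27679)
r - q = 5712377 - 1*(-27679) = 5712377 + 27679 = 5740056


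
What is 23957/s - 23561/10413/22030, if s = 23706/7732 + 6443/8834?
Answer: 2346129870860703146/371677121136945 ≈ 6312.3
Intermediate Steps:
s = 32404510/8538061 (s = 23706*(1/7732) + 6443*(1/8834) = 11853/3866 + 6443/8834 = 32404510/8538061 ≈ 3.7953)
23957/s - 23561/10413/22030 = 23957/(32404510/8538061) - 23561/10413/22030 = 23957*(8538061/32404510) - 23561*1/10413*(1/22030) = 204546327377/32404510 - 23561/10413*1/22030 = 204546327377/32404510 - 23561/229398390 = 2346129870860703146/371677121136945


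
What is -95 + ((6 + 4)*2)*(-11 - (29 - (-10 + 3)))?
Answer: -1035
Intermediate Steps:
-95 + ((6 + 4)*2)*(-11 - (29 - (-10 + 3))) = -95 + (10*2)*(-11 - (29 - 1*(-7))) = -95 + 20*(-11 - (29 + 7)) = -95 + 20*(-11 - 1*36) = -95 + 20*(-11 - 36) = -95 + 20*(-47) = -95 - 940 = -1035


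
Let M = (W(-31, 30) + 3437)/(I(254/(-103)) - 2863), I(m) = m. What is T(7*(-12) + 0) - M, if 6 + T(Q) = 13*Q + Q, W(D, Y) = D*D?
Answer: -116135344/98381 ≈ -1180.5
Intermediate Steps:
W(D, Y) = D**2
M = -150998/98381 (M = ((-31)**2 + 3437)/(254/(-103) - 2863) = (961 + 3437)/(254*(-1/103) - 2863) = 4398/(-254/103 - 2863) = 4398/(-295143/103) = 4398*(-103/295143) = -150998/98381 ≈ -1.5348)
T(Q) = -6 + 14*Q (T(Q) = -6 + (13*Q + Q) = -6 + 14*Q)
T(7*(-12) + 0) - M = (-6 + 14*(7*(-12) + 0)) - 1*(-150998/98381) = (-6 + 14*(-84 + 0)) + 150998/98381 = (-6 + 14*(-84)) + 150998/98381 = (-6 - 1176) + 150998/98381 = -1182 + 150998/98381 = -116135344/98381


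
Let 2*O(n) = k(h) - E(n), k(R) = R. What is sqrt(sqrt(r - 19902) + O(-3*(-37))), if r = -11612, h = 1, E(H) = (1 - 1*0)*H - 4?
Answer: sqrt(-53 + I*sqrt(31514)) ≈ 8.1322 + 10.915*I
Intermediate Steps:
E(H) = -4 + H (E(H) = (1 + 0)*H - 4 = 1*H - 4 = H - 4 = -4 + H)
O(n) = 5/2 - n/2 (O(n) = (1 - (-4 + n))/2 = (1 + (4 - n))/2 = (5 - n)/2 = 5/2 - n/2)
sqrt(sqrt(r - 19902) + O(-3*(-37))) = sqrt(sqrt(-11612 - 19902) + (5/2 - (-3)*(-37)/2)) = sqrt(sqrt(-31514) + (5/2 - 1/2*111)) = sqrt(I*sqrt(31514) + (5/2 - 111/2)) = sqrt(I*sqrt(31514) - 53) = sqrt(-53 + I*sqrt(31514))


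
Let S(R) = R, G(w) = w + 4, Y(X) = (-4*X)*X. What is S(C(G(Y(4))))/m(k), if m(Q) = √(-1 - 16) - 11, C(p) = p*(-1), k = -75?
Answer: -110/23 - 10*I*√17/23 ≈ -4.7826 - 1.7927*I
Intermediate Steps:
Y(X) = -4*X²
G(w) = 4 + w
C(p) = -p
m(Q) = -11 + I*√17 (m(Q) = √(-17) - 11 = I*√17 - 11 = -11 + I*√17)
S(C(G(Y(4))))/m(k) = (-(4 - 4*4²))/(-11 + I*√17) = (-(4 - 4*16))/(-11 + I*√17) = (-(4 - 64))/(-11 + I*√17) = (-1*(-60))/(-11 + I*√17) = 60/(-11 + I*√17)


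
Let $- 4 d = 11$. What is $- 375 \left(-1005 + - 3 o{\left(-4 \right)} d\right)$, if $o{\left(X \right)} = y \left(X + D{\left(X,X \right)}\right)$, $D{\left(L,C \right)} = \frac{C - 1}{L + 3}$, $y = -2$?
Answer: $\frac{766125}{2} \approx 3.8306 \cdot 10^{5}$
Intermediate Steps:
$D{\left(L,C \right)} = \frac{-1 + C}{3 + L}$
$d = - \frac{11}{4}$ ($d = \left(- \frac{1}{4}\right) 11 = - \frac{11}{4} \approx -2.75$)
$o{\left(X \right)} = - 2 X - \frac{2 \left(-1 + X\right)}{3 + X}$ ($o{\left(X \right)} = - 2 \left(X + \frac{-1 + X}{3 + X}\right) = - 2 X - \frac{2 \left(-1 + X\right)}{3 + X}$)
$- 375 \left(-1005 + - 3 o{\left(-4 \right)} d\right) = - 375 \left(-1005 + - 3 \frac{2 \left(1 - \left(-4\right)^{2} - -16\right)}{3 - 4} \left(- \frac{11}{4}\right)\right) = - 375 \left(-1005 + - 3 \frac{2 \left(1 - 16 + 16\right)}{-1} \left(- \frac{11}{4}\right)\right) = - 375 \left(-1005 + - 3 \cdot 2 \left(-1\right) \left(1 - 16 + 16\right) \left(- \frac{11}{4}\right)\right) = - 375 \left(-1005 + - 3 \cdot 2 \left(-1\right) 1 \left(- \frac{11}{4}\right)\right) = - 375 \left(-1005 + \left(-3\right) \left(-2\right) \left(- \frac{11}{4}\right)\right) = - 375 \left(-1005 + 6 \left(- \frac{11}{4}\right)\right) = - 375 \left(-1005 - \frac{33}{2}\right) = \left(-375\right) \left(- \frac{2043}{2}\right) = \frac{766125}{2}$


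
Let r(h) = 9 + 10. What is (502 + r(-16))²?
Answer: 271441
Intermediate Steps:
r(h) = 19
(502 + r(-16))² = (502 + 19)² = 521² = 271441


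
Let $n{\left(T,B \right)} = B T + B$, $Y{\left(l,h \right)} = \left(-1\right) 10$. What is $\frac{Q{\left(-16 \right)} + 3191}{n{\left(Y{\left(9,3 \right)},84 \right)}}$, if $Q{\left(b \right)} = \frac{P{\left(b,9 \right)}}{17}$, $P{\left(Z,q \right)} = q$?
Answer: $- \frac{13564}{3213} \approx -4.2216$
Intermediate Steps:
$Y{\left(l,h \right)} = -10$
$n{\left(T,B \right)} = B + B T$
$Q{\left(b \right)} = \frac{9}{17}$
$\frac{Q{\left(-16 \right)} + 3191}{n{\left(Y{\left(9,3 \right)},84 \right)}} = \frac{\frac{9}{17} + 3191}{84 \left(1 - 10\right)} = \frac{54256}{17 \cdot 84 \left(-9\right)} = \frac{54256}{17 \left(-756\right)} = \frac{54256}{17} \left(- \frac{1}{756}\right) = - \frac{13564}{3213}$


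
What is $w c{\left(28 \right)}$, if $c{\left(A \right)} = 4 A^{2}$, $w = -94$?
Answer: $-294784$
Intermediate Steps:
$w c{\left(28 \right)} = - 94 \cdot 4 \cdot 28^{2} = - 94 \cdot 4 \cdot 784 = \left(-94\right) 3136 = -294784$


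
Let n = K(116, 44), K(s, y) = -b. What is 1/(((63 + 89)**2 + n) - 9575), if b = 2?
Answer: 1/13527 ≈ 7.3926e-5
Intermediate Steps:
K(s, y) = -2 (K(s, y) = -1*2 = -2)
n = -2
1/(((63 + 89)**2 + n) - 9575) = 1/(((63 + 89)**2 - 2) - 9575) = 1/((152**2 - 2) - 9575) = 1/((23104 - 2) - 9575) = 1/(23102 - 9575) = 1/13527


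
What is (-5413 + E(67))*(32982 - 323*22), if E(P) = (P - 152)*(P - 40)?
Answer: -199452208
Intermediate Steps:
E(P) = (-152 + P)*(-40 + P)
(-5413 + E(67))*(32982 - 323*22) = (-5413 + (6080 + 67² - 192*67))*(32982 - 323*22) = (-5413 + (6080 + 4489 - 12864))*(32982 - 7106) = (-5413 - 2295)*25876 = -7708*25876 = -199452208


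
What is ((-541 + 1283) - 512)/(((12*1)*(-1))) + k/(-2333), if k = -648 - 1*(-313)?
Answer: -266285/13998 ≈ -19.023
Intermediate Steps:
k = -335 (k = -648 + 313 = -335)
((-541 + 1283) - 512)/(((12*1)*(-1))) + k/(-2333) = ((-541 + 1283) - 512)/(((12*1)*(-1))) - 335/(-2333) = (742 - 512)/((12*(-1))) - 335*(-1/2333) = 230/(-12) + 335/2333 = 230*(-1/12) + 335/2333 = -115/6 + 335/2333 = -266285/13998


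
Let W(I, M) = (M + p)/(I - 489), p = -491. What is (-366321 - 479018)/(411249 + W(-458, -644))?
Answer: -800536033/389453938 ≈ -2.0555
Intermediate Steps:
W(I, M) = (-491 + M)/(-489 + I) (W(I, M) = (M - 491)/(I - 489) = (-491 + M)/(-489 + I))
(-366321 - 479018)/(411249 + W(-458, -644)) = (-366321 - 479018)/(411249 + (-491 - 644)/(-489 - 458)) = -845339/(411249 - 1135/(-947)) = -845339/(411249 - 1/947*(-1135)) = -845339/(411249 + 1135/947) = -845339/389453938/947 = -845339*947/389453938 = -800536033/389453938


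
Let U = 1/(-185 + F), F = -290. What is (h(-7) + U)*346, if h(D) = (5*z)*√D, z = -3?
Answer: -346/475 - 5190*I*√7 ≈ -0.72842 - 13731.0*I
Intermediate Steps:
U = -1/475 (U = 1/(-185 - 290) = 1/(-475) = -1/475 ≈ -0.0021053)
h(D) = -15*√D (h(D) = (5*(-3))*√D = -15*√D)
(h(-7) + U)*346 = (-15*I*√7 - 1/475)*346 = (-1/475 - 15*I*√7)*346 = -346/475 - 5190*I*√7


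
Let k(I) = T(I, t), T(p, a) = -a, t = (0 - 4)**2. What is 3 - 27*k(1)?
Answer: 435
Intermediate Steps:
t = 16 (t = (-4)**2 = 16)
k(I) = -16 (k(I) = -1*16 = -16)
3 - 27*k(1) = 3 - 27*(-16) = 3 + 432 = 435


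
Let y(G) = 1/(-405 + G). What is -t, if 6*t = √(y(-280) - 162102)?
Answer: -I*√76062311635/4110 ≈ -67.103*I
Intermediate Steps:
t = I*√76062311635/4110 (t = √(1/(-405 - 280) - 162102)/6 = √(1/(-685) - 162102)/6 = √(-1/685 - 162102)/6 = √(-111039871/685)/6 = (I*√76062311635/685)/6 = I*√76062311635/4110 ≈ 67.103*I)
-t = -I*√76062311635/4110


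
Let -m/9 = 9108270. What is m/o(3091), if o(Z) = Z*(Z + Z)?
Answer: -40987215/9554281 ≈ -4.2899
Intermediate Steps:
o(Z) = 2*Z**2 (o(Z) = Z*(2*Z) = 2*Z**2)
m = -81974430 (m = -9*9108270 = -81974430)
m/o(3091) = -81974430/(2*3091**2) = -81974430/(2*9554281) = -81974430/19108562 = -81974430*1/19108562 = -40987215/9554281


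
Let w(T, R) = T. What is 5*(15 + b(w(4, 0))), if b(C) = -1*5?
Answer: 50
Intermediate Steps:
b(C) = -5
5*(15 + b(w(4, 0))) = 5*(15 - 5) = 5*10 = 50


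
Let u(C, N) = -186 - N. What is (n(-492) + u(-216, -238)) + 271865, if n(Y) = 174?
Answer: 272091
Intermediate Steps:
(n(-492) + u(-216, -238)) + 271865 = (174 + (-186 - 1*(-238))) + 271865 = (174 + (-186 + 238)) + 271865 = (174 + 52) + 271865 = 226 + 271865 = 272091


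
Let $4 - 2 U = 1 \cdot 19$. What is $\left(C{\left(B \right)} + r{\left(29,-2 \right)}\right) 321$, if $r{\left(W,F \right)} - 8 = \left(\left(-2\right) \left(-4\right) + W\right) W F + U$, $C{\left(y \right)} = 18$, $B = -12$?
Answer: $- \frac{1365855}{2} \approx -6.8293 \cdot 10^{5}$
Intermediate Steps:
$U = - \frac{15}{2}$ ($U = 2 - \frac{1 \cdot 19}{2} = 2 - \frac{19}{2} = - \frac{15}{2} \approx -7.5$)
$r{\left(W,F \right)} = \frac{1}{2} + F W \left(8 + W\right)$ ($r{\left(W,F \right)} = 8 + \left(\left(\left(-2\right) \left(-4\right) + W\right) W F - \frac{15}{2}\right) = 8 + \left(\left(8 + W\right) W F - \frac{15}{2}\right) = 8 + \left(W \left(8 + W\right) F - \frac{15}{2}\right) = 8 + \left(F W \left(8 + W\right) - \frac{15}{2}\right) = 8 + \left(- \frac{15}{2} + F W \left(8 + W\right)\right) = \frac{1}{2} + F W \left(8 + W\right)$)
$\left(C{\left(B \right)} + r{\left(29,-2 \right)}\right) 321 = \left(18 + \left(\frac{1}{2} - 2 \cdot 29^{2} + 8 \left(-2\right) 29\right)\right) 321 = \left(18 - \frac{4291}{2}\right) 321 = \left(- \frac{4255}{2}\right) 321 = - \frac{1365855}{2}$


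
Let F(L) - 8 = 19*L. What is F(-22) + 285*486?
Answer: 138100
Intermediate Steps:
F(L) = 8 + 19*L
F(-22) + 285*486 = (8 + 19*(-22)) + 285*486 = (8 - 418) + 138510 = -410 + 138510 = 138100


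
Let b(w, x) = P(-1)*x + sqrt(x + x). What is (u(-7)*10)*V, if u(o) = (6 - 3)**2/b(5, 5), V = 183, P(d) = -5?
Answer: -27450/41 - 1098*sqrt(10)/41 ≈ -754.20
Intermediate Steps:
b(w, x) = -5*x + sqrt(2)*sqrt(x) (b(w, x) = -5*x + sqrt(x + x) = -5*x + sqrt(2*x) = -5*x + sqrt(2)*sqrt(x))
u(o) = 9/(-25 + sqrt(10)) (u(o) = (6 - 3)**2/(-5*5 + sqrt(2)*sqrt(5)) = 3**2/(-25 + sqrt(10)) = 9/(-25 + sqrt(10)))
(u(-7)*10)*V = ((-15/41 - 3*sqrt(10)/205)*10)*183 = (-150/41 - 6*sqrt(10)/41)*183 = -27450/41 - 1098*sqrt(10)/41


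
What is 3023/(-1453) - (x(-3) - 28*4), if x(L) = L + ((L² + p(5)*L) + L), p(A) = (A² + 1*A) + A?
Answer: 307919/1453 ≈ 211.92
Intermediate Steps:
p(A) = A² + 2*A (p(A) = (A² + A) + A = (A + A²) + A = A² + 2*A)
x(L) = L² + 37*L (x(L) = L + ((L² + (5*(2 + 5))*L) + L) = L + ((L² + (5*7)*L) + L) = L + ((L² + 35*L) + L) = L + (L² + 36*L) = L² + 37*L)
3023/(-1453) - (x(-3) - 28*4) = 3023/(-1453) - (-3*(37 - 3) - 28*4) = 3023*(-1/1453) - (-3*34 - 112) = -3023/1453 - (-102 - 112) = -3023/1453 - 1*(-214) = -3023/1453 + 214 = 307919/1453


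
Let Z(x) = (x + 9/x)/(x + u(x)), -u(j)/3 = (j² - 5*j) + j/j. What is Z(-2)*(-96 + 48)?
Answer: -312/47 ≈ -6.6383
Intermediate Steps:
u(j) = -3 - 3*j² + 15*j (u(j) = -3*((j² - 5*j) + j/j) = -3*((j² - 5*j) + 1) = -3*(1 + j² - 5*j) = -3 - 3*j² + 15*j)
Z(x) = (x + 9/x)/(-3 - 3*x² + 16*x) (Z(x) = (x + 9/x)/(x + (-3 - 3*x² + 15*x)) = (x + 9/x)/(-3 - 3*x² + 16*x))
Z(-2)*(-96 + 48) = ((-9 - 1*(-2)²)/((-2)*(3 - 16*(-2) + 3*(-2)²)))*(-96 + 48) = -(-9 - 1*4)/(2*(3 + 32 + 3*4))*(-48) = -(-9 - 4)/(2*(3 + 32 + 12))*(-48) = -½*(-13)/47*(-48) = -½*1/47*(-13)*(-48) = (13/94)*(-48) = -312/47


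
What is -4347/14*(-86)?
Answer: 26703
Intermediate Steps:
-4347/14*(-86) = -69*9/2*(-86) = -621/2*(-86) = 26703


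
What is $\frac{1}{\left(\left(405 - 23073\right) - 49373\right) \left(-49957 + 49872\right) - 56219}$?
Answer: $\frac{1}{6067266} \approx 1.6482 \cdot 10^{-7}$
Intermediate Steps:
$\frac{1}{\left(\left(405 - 23073\right) - 49373\right) \left(-49957 + 49872\right) - 56219} = \frac{1}{\left(-22668 - 49373\right) \left(-85\right) - 56219} = \frac{1}{\left(-72041\right) \left(-85\right) - 56219} = \frac{1}{6123485 - 56219} = \frac{1}{6067266}$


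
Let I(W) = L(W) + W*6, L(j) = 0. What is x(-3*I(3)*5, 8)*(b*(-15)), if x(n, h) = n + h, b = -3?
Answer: -11790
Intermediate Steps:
I(W) = 6*W (I(W) = 0 + W*6 = 0 + 6*W = 6*W)
x(n, h) = h + n
x(-3*I(3)*5, 8)*(b*(-15)) = (8 - 18*3*5)*(-3*(-15)) = (8 - 3*18*5)*45 = (8 - 54*5)*45 = (8 - 270)*45 = -262*45 = -11790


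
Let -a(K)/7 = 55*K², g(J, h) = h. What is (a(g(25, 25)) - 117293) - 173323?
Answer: -531241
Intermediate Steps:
a(K) = -385*K²
(a(g(25, 25)) - 117293) - 173323 = (-385*25² - 117293) - 173323 = (-385*625 - 117293) - 173323 = (-240625 - 117293) - 173323 = -357918 - 173323 = -531241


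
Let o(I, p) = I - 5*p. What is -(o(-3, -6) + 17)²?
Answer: -1936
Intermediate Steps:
-(o(-3, -6) + 17)² = -((-3 - 5*(-6)) + 17)² = -((-3 + 30) + 17)² = -(27 + 17)² = -1*44² = -1*1936 = -1936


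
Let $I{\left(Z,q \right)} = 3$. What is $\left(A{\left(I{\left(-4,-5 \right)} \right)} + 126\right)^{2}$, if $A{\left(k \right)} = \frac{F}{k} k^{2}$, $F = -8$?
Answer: $10404$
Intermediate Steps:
$A{\left(k \right)} = - 8 k$ ($A{\left(k \right)} = - \frac{8}{k} k^{2} = - 8 k$)
$\left(A{\left(I{\left(-4,-5 \right)} \right)} + 126\right)^{2} = \left(\left(-8\right) 3 + 126\right)^{2} = \left(-24 + 126\right)^{2} = 102^{2} = 10404$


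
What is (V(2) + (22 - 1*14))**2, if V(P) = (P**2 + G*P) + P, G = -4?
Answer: 36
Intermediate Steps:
V(P) = P**2 - 3*P (V(P) = (P**2 - 4*P) + P = P**2 - 3*P)
(V(2) + (22 - 1*14))**2 = (2*(-3 + 2) + (22 - 1*14))**2 = (2*(-1) + (22 - 14))**2 = (-2 + 8)**2 = 6**2 = 36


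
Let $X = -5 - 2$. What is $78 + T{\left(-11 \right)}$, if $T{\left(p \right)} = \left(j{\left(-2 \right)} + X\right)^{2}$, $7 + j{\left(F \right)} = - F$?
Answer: $222$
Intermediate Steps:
$X = -7$
$j{\left(F \right)} = -7 - F$
$T{\left(p \right)} = 144$ ($T{\left(p \right)} = \left(\left(-7 - -2\right) - 7\right)^{2} = \left(\left(-7 + 2\right) - 7\right)^{2} = \left(-5 - 7\right)^{2} = \left(-12\right)^{2} = 144$)
$78 + T{\left(-11 \right)} = 78 + 144 = 222$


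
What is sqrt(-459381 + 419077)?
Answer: 4*I*sqrt(2519) ≈ 200.76*I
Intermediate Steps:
sqrt(-459381 + 419077) = sqrt(-40304) = 4*I*sqrt(2519)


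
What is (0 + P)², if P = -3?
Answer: 9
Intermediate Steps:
(0 + P)² = (0 - 3)² = (-3)² = 9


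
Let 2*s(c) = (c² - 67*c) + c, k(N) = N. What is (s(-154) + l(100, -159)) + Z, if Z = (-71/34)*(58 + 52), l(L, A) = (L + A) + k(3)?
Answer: 283123/17 ≈ 16654.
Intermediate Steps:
l(L, A) = 3 + A + L (l(L, A) = (L + A) + 3 = (A + L) + 3 = 3 + A + L)
s(c) = c²/2 - 33*c (s(c) = ((c² - 67*c) + c)/2 = (c² - 66*c)/2 = c²/2 - 33*c)
Z = -3905/17 (Z = -71*1/34*110 = -71/34*110 = -3905/17 ≈ -229.71)
(s(-154) + l(100, -159)) + Z = ((½)*(-154)*(-66 - 154) + (3 - 159 + 100)) - 3905/17 = ((½)*(-154)*(-220) - 56) - 3905/17 = (16940 - 56) - 3905/17 = 16884 - 3905/17 = 283123/17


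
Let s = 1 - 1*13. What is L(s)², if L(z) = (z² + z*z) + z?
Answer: 76176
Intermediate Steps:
s = -12 (s = 1 - 13 = -12)
L(z) = z + 2*z² (L(z) = (z² + z²) + z = 2*z² + z = z + 2*z²)
L(s)² = (-12*(1 + 2*(-12)))² = (-12*(1 - 24))² = (-12*(-23))² = 276² = 76176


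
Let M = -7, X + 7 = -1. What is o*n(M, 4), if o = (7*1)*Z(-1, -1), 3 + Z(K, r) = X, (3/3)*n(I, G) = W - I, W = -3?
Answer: -308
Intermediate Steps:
X = -8 (X = -7 - 1 = -8)
n(I, G) = -3 - I
Z(K, r) = -11 (Z(K, r) = -3 - 8 = -11)
o = -77 (o = (7*1)*(-11) = 7*(-11) = -77)
o*n(M, 4) = -77*(-3 - 1*(-7)) = -77*(-3 + 7) = -77*4 = -308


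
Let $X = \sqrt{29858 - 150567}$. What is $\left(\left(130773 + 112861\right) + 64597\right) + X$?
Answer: $308231 + i \sqrt{120709} \approx 3.0823 \cdot 10^{5} + 347.43 i$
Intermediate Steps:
$X = i \sqrt{120709}$ ($X = \sqrt{-120709} = i \sqrt{120709} \approx 347.43 i$)
$\left(\left(130773 + 112861\right) + 64597\right) + X = \left(\left(130773 + 112861\right) + 64597\right) + i \sqrt{120709} = \left(243634 + 64597\right) + i \sqrt{120709} = 308231 + i \sqrt{120709}$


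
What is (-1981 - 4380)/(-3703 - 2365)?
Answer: 6361/6068 ≈ 1.0483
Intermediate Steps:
(-1981 - 4380)/(-3703 - 2365) = -6361/(-6068) = -6361*(-1/6068) = 6361/6068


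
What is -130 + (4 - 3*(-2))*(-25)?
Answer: -380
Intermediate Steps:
-130 + (4 - 3*(-2))*(-25) = -130 + (4 + 6)*(-25) = -130 + 10*(-25) = -130 - 250 = -380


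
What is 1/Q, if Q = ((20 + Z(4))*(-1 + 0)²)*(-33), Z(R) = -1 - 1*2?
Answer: -1/561 ≈ -0.0017825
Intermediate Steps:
Z(R) = -3 (Z(R) = -1 - 2 = -3)
Q = -561 (Q = ((20 - 3)*(-1 + 0)²)*(-33) = (17*(-1)²)*(-33) = (17*1)*(-33) = 17*(-33) = -561)
1/Q = 1/(-561) = -1/561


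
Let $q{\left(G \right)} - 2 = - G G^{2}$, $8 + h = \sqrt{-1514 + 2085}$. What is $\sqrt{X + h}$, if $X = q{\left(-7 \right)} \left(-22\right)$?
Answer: $\sqrt{-7598 + \sqrt{571}} \approx 87.029 i$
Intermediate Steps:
$h = -8 + \sqrt{571}$ ($h = -8 + \sqrt{-1514 + 2085} = -8 + \sqrt{571} \approx 15.896$)
$q{\left(G \right)} = 2 - G^{3}$ ($q{\left(G \right)} = 2 - G G^{2} = 2 - G^{3}$)
$X = -7590$ ($X = \left(2 - \left(-7\right)^{3}\right) \left(-22\right) = \left(2 - -343\right) \left(-22\right) = \left(2 + 343\right) \left(-22\right) = 345 \left(-22\right) = -7590$)
$\sqrt{X + h} = \sqrt{-7590 - \left(8 - \sqrt{571}\right)} = \sqrt{-7598 + \sqrt{571}}$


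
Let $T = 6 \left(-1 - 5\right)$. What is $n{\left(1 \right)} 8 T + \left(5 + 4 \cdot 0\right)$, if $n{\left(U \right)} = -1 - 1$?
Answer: $581$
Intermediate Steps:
$n{\left(U \right)} = -2$
$T = -36$ ($T = 6 \left(-6\right) = -36$)
$n{\left(1 \right)} 8 T + \left(5 + 4 \cdot 0\right) = \left(-2\right) 8 \left(-36\right) + \left(5 + 4 \cdot 0\right) = \left(-16\right) \left(-36\right) + \left(5 + 0\right) = 576 + 5 = 581$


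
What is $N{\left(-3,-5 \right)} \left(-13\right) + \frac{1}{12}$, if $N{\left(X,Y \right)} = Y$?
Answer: $\frac{781}{12} \approx 65.083$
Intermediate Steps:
$N{\left(-3,-5 \right)} \left(-13\right) + \frac{1}{12} = \left(-5\right) \left(-13\right) + \frac{1}{12} = 65 + \frac{1}{12} = \frac{781}{12}$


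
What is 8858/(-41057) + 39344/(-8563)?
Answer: -1691197662/351571091 ≈ -4.8104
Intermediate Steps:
8858/(-41057) + 39344/(-8563) = 8858*(-1/41057) + 39344*(-1/8563) = -8858/41057 - 39344/8563 = -1691197662/351571091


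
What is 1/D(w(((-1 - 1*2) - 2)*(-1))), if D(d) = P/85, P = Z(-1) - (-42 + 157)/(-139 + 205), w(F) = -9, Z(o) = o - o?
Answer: -1122/23 ≈ -48.783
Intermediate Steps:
Z(o) = 0
P = -115/66 (P = 0 - (-42 + 157)/(-139 + 205) = 0 - 115/66 = -115/66 ≈ -1.7424)
D(d) = -23/1122 (D(d) = -115/66/85 = -115/66*1/85 = -23/1122)
1/D(w(((-1 - 1*2) - 2)*(-1))) = 1/(-23/1122) = -1122/23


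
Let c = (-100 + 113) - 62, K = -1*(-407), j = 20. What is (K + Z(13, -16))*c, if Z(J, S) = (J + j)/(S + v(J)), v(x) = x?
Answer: -19404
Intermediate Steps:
K = 407
c = -49 (c = 13 - 62 = -49)
Z(J, S) = (20 + J)/(J + S) (Z(J, S) = (J + 20)/(S + J) = (20 + J)/(J + S))
(K + Z(13, -16))*c = (407 + (20 + 13)/(13 - 16))*(-49) = (407 + 33/(-3))*(-49) = (407 - ⅓*33)*(-49) = (407 - 11)*(-49) = 396*(-49) = -19404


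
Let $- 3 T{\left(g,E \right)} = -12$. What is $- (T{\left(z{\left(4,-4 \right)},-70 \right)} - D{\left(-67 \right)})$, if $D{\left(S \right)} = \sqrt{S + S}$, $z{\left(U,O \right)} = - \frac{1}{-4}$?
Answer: $-4 + i \sqrt{134} \approx -4.0 + 11.576 i$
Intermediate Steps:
$z{\left(U,O \right)} = \frac{1}{4}$ ($z{\left(U,O \right)} = \left(-1\right) \left(- \frac{1}{4}\right) = \frac{1}{4}$)
$T{\left(g,E \right)} = 4$ ($T{\left(g,E \right)} = \left(- \frac{1}{3}\right) \left(-12\right) = 4$)
$D{\left(S \right)} = \sqrt{2} \sqrt{S}$ ($D{\left(S \right)} = \sqrt{2 S} = \sqrt{2} \sqrt{S}$)
$- (T{\left(z{\left(4,-4 \right)},-70 \right)} - D{\left(-67 \right)}) = - (4 - \sqrt{2} \sqrt{-67}) = - (4 - \sqrt{2} i \sqrt{67}) = - (4 - i \sqrt{134}) = -4 + i \sqrt{134}$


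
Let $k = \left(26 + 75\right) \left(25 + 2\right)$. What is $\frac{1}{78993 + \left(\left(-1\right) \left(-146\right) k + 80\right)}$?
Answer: $\frac{1}{477215} \approx 2.0955 \cdot 10^{-6}$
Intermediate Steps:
$k = 2727$ ($k = 101 \cdot 27 = 2727$)
$\frac{1}{78993 + \left(\left(-1\right) \left(-146\right) k + 80\right)} = \frac{1}{78993 + \left(\left(-1\right) \left(-146\right) 2727 + 80\right)} = \frac{1}{78993 + \left(146 \cdot 2727 + 80\right)} = \frac{1}{78993 + \left(398142 + 80\right)} = \frac{1}{78993 + 398222} = \frac{1}{477215}$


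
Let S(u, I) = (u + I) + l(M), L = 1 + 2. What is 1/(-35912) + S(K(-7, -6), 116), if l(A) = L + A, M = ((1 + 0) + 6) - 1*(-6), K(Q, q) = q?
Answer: 4524911/35912 ≈ 126.00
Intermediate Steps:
L = 3
M = 13 (M = (1 + 6) + 6 = 7 + 6 = 13)
l(A) = 3 + A
S(u, I) = 16 + I + u (S(u, I) = (u + I) + (3 + 13) = (I + u) + 16 = 16 + I + u)
1/(-35912) + S(K(-7, -6), 116) = 1/(-35912) + (16 + 116 - 6) = -1/35912 + 126 = 4524911/35912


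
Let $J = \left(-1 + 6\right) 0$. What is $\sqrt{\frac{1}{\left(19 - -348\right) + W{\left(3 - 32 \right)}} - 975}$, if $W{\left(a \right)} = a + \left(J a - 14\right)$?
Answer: $\frac{i \sqrt{315899}}{18} \approx 31.225 i$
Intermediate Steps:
$J = 0$ ($J = 5 \cdot 0 = 0$)
$W{\left(a \right)} = -14 + a$ ($W{\left(a \right)} = a - \left(14 + 0 a\right) = a + \left(0 - 14\right) = a - 14 = -14 + a$)
$\sqrt{\frac{1}{\left(19 - -348\right) + W{\left(3 - 32 \right)}} - 975} = \sqrt{\frac{1}{\left(19 - -348\right) + \left(-14 + \left(3 - 32\right)\right)} - 975} = \sqrt{\frac{1}{\left(19 + 348\right) - 43} - 975} = \sqrt{\frac{1}{367 - 43} - 975} = \sqrt{\frac{1}{324} - 975} = \sqrt{- \frac{315899}{324}} = \frac{i \sqrt{315899}}{18}$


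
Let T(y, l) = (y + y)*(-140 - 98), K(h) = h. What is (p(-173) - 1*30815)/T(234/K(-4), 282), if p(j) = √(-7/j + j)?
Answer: -30815/27846 + I*√5176506/4817358 ≈ -1.1066 + 0.00047229*I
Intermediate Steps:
p(j) = √(j - 7/j)
T(y, l) = -476*y (T(y, l) = (2*y)*(-238) = -476*y)
(p(-173) - 1*30815)/T(234/K(-4), 282) = (√(-173 - 7/(-173)) - 1*30815)/((-111384/(-4))) = (√(-173 - 7*(-1/173)) - 30815)/((-111384*(-1)/4)) = (√(-173 + 7/173) - 30815)/((-476*(-117/2))) = (√(-29922/173) - 30815)/27846 = (I*√5176506/173 - 30815)*(1/27846) = (-30815 + I*√5176506/173)*(1/27846) = -30815/27846 + I*√5176506/4817358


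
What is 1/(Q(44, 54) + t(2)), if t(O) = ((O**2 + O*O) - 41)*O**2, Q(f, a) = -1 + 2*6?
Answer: -1/121 ≈ -0.0082645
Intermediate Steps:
Q(f, a) = 11 (Q(f, a) = -1 + 12 = 11)
t(O) = O**2*(-41 + 2*O**2) (t(O) = ((O**2 + O**2) - 41)*O**2 = (2*O**2 - 41)*O**2 = (-41 + 2*O**2)*O**2 = O**2*(-41 + 2*O**2))
1/(Q(44, 54) + t(2)) = 1/(11 + 2**2*(-41 + 2*2**2)) = 1/(11 + 4*(-41 + 2*4)) = 1/(11 + 4*(-41 + 8)) = 1/(11 + 4*(-33)) = 1/(11 - 132) = 1/(-121) = -1/121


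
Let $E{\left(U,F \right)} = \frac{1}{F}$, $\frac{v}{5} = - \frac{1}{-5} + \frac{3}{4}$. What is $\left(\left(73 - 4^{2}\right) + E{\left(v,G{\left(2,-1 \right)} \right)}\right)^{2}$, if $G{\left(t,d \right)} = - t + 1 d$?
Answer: $\frac{28900}{9} \approx 3211.1$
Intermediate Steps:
$G{\left(t,d \right)} = d - t$ ($G{\left(t,d \right)} = - t + d = d - t$)
$v = \frac{19}{4}$ ($v = 5 \left(- \frac{1}{-5} + \frac{3}{4}\right) = 5 \left(\left(-1\right) \left(- \frac{1}{5}\right) + 3 \cdot \frac{1}{4}\right) = 5 \left(\frac{1}{5} + \frac{3}{4}\right) = 5 \cdot \frac{19}{20} = \frac{19}{4} \approx 4.75$)
$\left(\left(73 - 4^{2}\right) + E{\left(v,G{\left(2,-1 \right)} \right)}\right)^{2} = \left(\left(73 - 4^{2}\right) + \frac{1}{-1 - 2}\right)^{2} = \left(\left(73 - 16\right) + \frac{1}{-1 - 2}\right)^{2} = \left(\left(73 - 16\right) + \frac{1}{-3}\right)^{2} = \left(57 - \frac{1}{3}\right)^{2} = \left(\frac{170}{3}\right)^{2} = \frac{28900}{9}$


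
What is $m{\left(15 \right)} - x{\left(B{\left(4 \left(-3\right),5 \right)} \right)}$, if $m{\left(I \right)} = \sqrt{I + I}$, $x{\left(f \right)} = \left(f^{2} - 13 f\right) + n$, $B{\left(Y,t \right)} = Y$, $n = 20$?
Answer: $-320 + \sqrt{30} \approx -314.52$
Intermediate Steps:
$x{\left(f \right)} = 20 + f^{2} - 13 f$ ($x{\left(f \right)} = \left(f^{2} - 13 f\right) + 20 = 20 + f^{2} - 13 f$)
$m{\left(I \right)} = \sqrt{2} \sqrt{I}$ ($m{\left(I \right)} = \sqrt{2 I} = \sqrt{2} \sqrt{I}$)
$m{\left(15 \right)} - x{\left(B{\left(4 \left(-3\right),5 \right)} \right)} = \sqrt{2} \sqrt{15} - \left(20 + \left(4 \left(-3\right)\right)^{2} - 13 \cdot 4 \left(-3\right)\right) = \sqrt{30} - \left(20 + \left(-12\right)^{2} - -156\right) = \sqrt{30} - \left(20 + 144 + 156\right) = \sqrt{30} - 320 = -320 + \sqrt{30}$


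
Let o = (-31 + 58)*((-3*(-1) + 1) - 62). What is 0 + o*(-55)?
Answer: 86130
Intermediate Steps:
o = -1566 (o = 27*((3 + 1) - 62) = 27*(4 - 62) = 27*(-58) = -1566)
0 + o*(-55) = 0 - 1566*(-55) = 0 + 86130 = 86130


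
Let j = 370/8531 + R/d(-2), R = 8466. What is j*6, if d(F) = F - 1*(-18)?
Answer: 108344049/34124 ≈ 3175.0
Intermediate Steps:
d(F) = 18 + F (d(F) = F + 18 = 18 + F)
j = 36114683/68248 (j = 370/8531 + 8466/(18 - 2) = 370*(1/8531) + 8466/16 = 370/8531 + 8466*(1/16) = 370/8531 + 4233/8 = 36114683/68248 ≈ 529.17)
j*6 = (36114683/68248)*6 = 108344049/34124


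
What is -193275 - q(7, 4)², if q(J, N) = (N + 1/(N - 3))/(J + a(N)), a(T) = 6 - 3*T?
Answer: -193300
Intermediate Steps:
q(J, N) = (N + 1/(-3 + N))/(6 + J - 3*N) (q(J, N) = (N + 1/(N - 3))/(J + (6 - 3*N)) = (N + 1/(-3 + N))/(6 + J - 3*N))
-193275 - q(7, 4)² = -193275 - ((1 + 4² - 3*4)/(-18 - 3*7 - 3*4² + 15*4 + 7*4))² = -193275 - ((1 + 16 - 12)/(-18 - 21 - 3*16 + 60 + 28))² = -193275 - (5/(-18 - 21 - 48 + 60 + 28))² = -193275 - (5/1)² = -193275 - (1*5)² = -193275 - 1*5² = -193275 - 1*25 = -193275 - 25 = -193300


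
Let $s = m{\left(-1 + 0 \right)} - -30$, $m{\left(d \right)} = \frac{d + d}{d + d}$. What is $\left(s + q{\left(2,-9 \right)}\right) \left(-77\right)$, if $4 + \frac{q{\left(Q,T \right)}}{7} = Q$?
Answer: $-1309$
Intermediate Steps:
$m{\left(d \right)} = 1$ ($m{\left(d \right)} = \frac{2 d}{2 d} = 2 d \frac{1}{2 d} = 1$)
$q{\left(Q,T \right)} = -28 + 7 Q$
$s = 31$ ($s = 1 - -30 = 1 + 30 = 31$)
$\left(s + q{\left(2,-9 \right)}\right) \left(-77\right) = \left(31 + \left(-28 + 7 \cdot 2\right)\right) \left(-77\right) = \left(31 + \left(-28 + 14\right)\right) \left(-77\right) = \left(31 - 14\right) \left(-77\right) = 17 \left(-77\right) = -1309$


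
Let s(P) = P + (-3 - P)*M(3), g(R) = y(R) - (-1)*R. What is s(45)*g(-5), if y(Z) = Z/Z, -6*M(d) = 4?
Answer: -308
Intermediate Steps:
M(d) = -2/3 (M(d) = -1/6*4 = -2/3)
y(Z) = 1
g(R) = 1 + R (g(R) = 1 - (-1)*R = 1 + R)
s(P) = 2 + 5*P/3 (s(P) = P + (-3 - P)*(-2/3) = P + (2 + 2*P/3) = 2 + 5*P/3)
s(45)*g(-5) = (2 + (5/3)*45)*(1 - 5) = (2 + 75)*(-4) = 77*(-4) = -308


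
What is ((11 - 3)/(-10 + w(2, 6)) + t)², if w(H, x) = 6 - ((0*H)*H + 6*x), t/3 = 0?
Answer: 1/25 ≈ 0.040000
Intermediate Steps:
t = 0 (t = 3*0 = 0)
w(H, x) = 6 - 6*x (w(H, x) = 6 - (0*H + 6*x) = 6 - (0 + 6*x) = 6 - 6*x)
((11 - 3)/(-10 + w(2, 6)) + t)² = ((11 - 3)/(-10 + (6 - 6*6)) + 0)² = (8/(-10 + (6 - 36)) + 0)² = (8/(-10 - 30) + 0)² = (8/(-40) + 0)² = (8*(-1/40) + 0)² = (-⅕ + 0)² = (-⅕)² = 1/25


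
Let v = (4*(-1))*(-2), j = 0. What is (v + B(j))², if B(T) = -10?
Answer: 4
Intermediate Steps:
v = 8 (v = -4*(-2) = 8)
(v + B(j))² = (8 - 10)² = (-2)² = 4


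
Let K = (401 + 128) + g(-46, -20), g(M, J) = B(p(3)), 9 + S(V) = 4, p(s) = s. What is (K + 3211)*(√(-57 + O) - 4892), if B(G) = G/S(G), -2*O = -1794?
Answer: -91465724/5 + 37394*√210/5 ≈ -1.8185e+7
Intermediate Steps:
O = 897 (O = -½*(-1794) = 897)
S(V) = -5 (S(V) = -9 + 4 = -5)
B(G) = -G/5 (B(G) = G/(-5) = G*(-⅕) = -G/5)
g(M, J) = -⅗ (g(M, J) = -⅕*3 = -⅗)
K = 2642/5 (K = (401 + 128) - ⅗ = 529 - ⅗ = 2642/5 ≈ 528.40)
(K + 3211)*(√(-57 + O) - 4892) = (2642/5 + 3211)*(√(-57 + 897) - 4892) = 18697*(√840 - 4892)/5 = 18697*(2*√210 - 4892)/5 = 18697*(-4892 + 2*√210)/5 = -91465724/5 + 37394*√210/5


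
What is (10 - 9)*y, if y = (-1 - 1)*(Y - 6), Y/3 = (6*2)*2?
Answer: -132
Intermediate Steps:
Y = 72 (Y = 3*((6*2)*2) = 3*(12*2) = 3*24 = 72)
y = -132 (y = (-1 - 1)*(72 - 6) = -2*66 = -132)
(10 - 9)*y = (10 - 9)*(-132) = 1*(-132) = -132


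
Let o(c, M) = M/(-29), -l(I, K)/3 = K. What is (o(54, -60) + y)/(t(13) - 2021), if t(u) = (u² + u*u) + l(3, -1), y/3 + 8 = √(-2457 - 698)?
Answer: 53/4060 - I*√3155/560 ≈ 0.013054 - 0.1003*I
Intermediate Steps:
l(I, K) = -3*K
o(c, M) = -M/29 (o(c, M) = M*(-1/29) = -M/29)
y = -24 + 3*I*√3155 (y = -24 + 3*√(-2457 - 698) = -24 + 3*√(-3155) = -24 + 3*(I*√3155) = -24 + 3*I*√3155 ≈ -24.0 + 168.51*I)
t(u) = 3 + 2*u² (t(u) = (u² + u*u) - 3*(-1) = (u² + u²) + 3 = 2*u² + 3 = 3 + 2*u²)
(o(54, -60) + y)/(t(13) - 2021) = (-1/29*(-60) + (-24 + 3*I*√3155))/((3 + 2*13²) - 2021) = (60/29 + (-24 + 3*I*√3155))/((3 + 2*169) - 2021) = (-636/29 + 3*I*√3155)/((3 + 338) - 2021) = (-636/29 + 3*I*√3155)/(341 - 2021) = (-636/29 + 3*I*√3155)/(-1680) = (-636/29 + 3*I*√3155)*(-1/1680) = 53/4060 - I*√3155/560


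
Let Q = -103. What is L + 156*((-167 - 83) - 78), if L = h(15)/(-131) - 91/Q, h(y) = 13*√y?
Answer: -5270213/103 - 13*√15/131 ≈ -51168.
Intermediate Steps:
L = 91/103 - 13*√15/131 (L = (13*√15)/(-131) - 91/(-103) = (13*√15)*(-1/131) - 91*(-1/103) = -13*√15/131 + 91/103 = 91/103 - 13*√15/131 ≈ 0.49915)
L + 156*((-167 - 83) - 78) = (91/103 - 13*√15/131) + 156*((-167 - 83) - 78) = (91/103 - 13*√15/131) + 156*(-250 - 78) = (91/103 - 13*√15/131) + 156*(-328) = (91/103 - 13*√15/131) - 51168 = -5270213/103 - 13*√15/131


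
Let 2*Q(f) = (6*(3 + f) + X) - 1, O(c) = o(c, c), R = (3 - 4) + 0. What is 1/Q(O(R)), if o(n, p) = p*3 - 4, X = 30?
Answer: 2/5 ≈ 0.40000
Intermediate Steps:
o(n, p) = -4 + 3*p (o(n, p) = 3*p - 4 = -4 + 3*p)
R = -1 (R = -1 + 0 = -1)
O(c) = -4 + 3*c
Q(f) = 47/2 + 3*f (Q(f) = ((6*(3 + f) + 30) - 1)/2 = (((18 + 6*f) + 30) - 1)/2 = ((48 + 6*f) - 1)/2 = (47 + 6*f)/2 = 47/2 + 3*f)
1/Q(O(R)) = 1/(47/2 + 3*(-4 + 3*(-1))) = 1/(47/2 + 3*(-4 - 3)) = 1/(47/2 + 3*(-7)) = 1/(47/2 - 21) = 1/(5/2) = 2/5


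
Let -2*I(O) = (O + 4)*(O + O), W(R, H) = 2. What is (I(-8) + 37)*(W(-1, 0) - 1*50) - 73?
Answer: -313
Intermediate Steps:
I(O) = -O*(4 + O) (I(O) = -(O + 4)*(O + O)/2 = -(4 + O)*2*O/2 = -O*(4 + O))
(I(-8) + 37)*(W(-1, 0) - 1*50) - 73 = (-1*(-8)*(4 - 8) + 37)*(2 - 1*50) - 73 = (-1*(-8)*(-4) + 37)*(2 - 50) - 73 = (-32 + 37)*(-48) - 73 = 5*(-48) - 73 = -240 - 73 = -313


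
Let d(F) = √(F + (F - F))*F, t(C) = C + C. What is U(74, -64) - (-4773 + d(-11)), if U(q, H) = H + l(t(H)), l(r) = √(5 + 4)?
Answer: 4712 + 11*I*√11 ≈ 4712.0 + 36.483*I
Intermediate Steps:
t(C) = 2*C
l(r) = 3 (l(r) = √9 = 3)
U(q, H) = 3 + H (U(q, H) = H + 3 = 3 + H)
d(F) = F^(3/2) (d(F) = √(F + 0)*F = √F*F = F^(3/2))
U(74, -64) - (-4773 + d(-11)) = (3 - 64) - (-4773 + (-11)^(3/2)) = -61 - (-4773 - 11*I*√11) = -61 + (4773 + 11*I*√11) = 4712 + 11*I*√11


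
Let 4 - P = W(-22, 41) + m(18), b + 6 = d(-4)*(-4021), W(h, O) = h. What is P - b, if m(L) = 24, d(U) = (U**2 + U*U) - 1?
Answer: 124659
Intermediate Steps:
d(U) = -1 + 2*U**2 (d(U) = (U**2 + U**2) - 1 = 2*U**2 - 1 = -1 + 2*U**2)
b = -124657 (b = -6 + (-1 + 2*(-4)**2)*(-4021) = -6 + (-1 + 2*16)*(-4021) = -6 + (-1 + 32)*(-4021) = -6 + 31*(-4021) = -6 - 124651 = -124657)
P = 2 (P = 4 - (-22 + 24) = 4 - 1*2 = 4 - 2 = 2)
P - b = 2 - 1*(-124657) = 2 + 124657 = 124659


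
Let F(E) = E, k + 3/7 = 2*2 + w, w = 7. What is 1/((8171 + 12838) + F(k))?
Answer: 7/147137 ≈ 4.7575e-5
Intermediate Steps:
k = 74/7 (k = -3/7 + (2*2 + 7) = -3/7 + (4 + 7) = -3/7 + 11 = 74/7 ≈ 10.571)
1/((8171 + 12838) + F(k)) = 1/((8171 + 12838) + 74/7) = 1/(21009 + 74/7) = 1/(147137/7) = 7/147137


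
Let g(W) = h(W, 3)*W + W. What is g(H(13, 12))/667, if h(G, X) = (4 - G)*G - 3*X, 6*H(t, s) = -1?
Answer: 313/144072 ≈ 0.0021725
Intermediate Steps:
H(t, s) = -1/6 (H(t, s) = (1/6)*(-1) = -1/6)
h(G, X) = -3*X + G*(4 - G) (h(G, X) = G*(4 - G) - 3*X = -3*X + G*(4 - G))
g(W) = W + W*(-9 - W**2 + 4*W) (g(W) = (-W**2 - 3*3 + 4*W)*W + W = (-W**2 - 9 + 4*W)*W + W = (-9 - W**2 + 4*W)*W + W = W*(-9 - W**2 + 4*W) + W = W + W*(-9 - W**2 + 4*W))
g(H(13, 12))/667 = -(-8 - (-1/6)**2 + 4*(-1/6))/6/667 = -(-8 - 1*1/36 - 2/3)/6*(1/667) = -(-8 - 1/36 - 2/3)/6*(1/667) = -1/6*(-313/36)*(1/667) = (313/216)*(1/667) = 313/144072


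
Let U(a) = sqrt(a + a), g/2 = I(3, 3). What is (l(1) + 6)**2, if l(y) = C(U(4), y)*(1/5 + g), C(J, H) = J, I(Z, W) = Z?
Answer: 8588/25 + 744*sqrt(2)/5 ≈ 553.96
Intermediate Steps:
g = 6 (g = 2*3 = 6)
U(a) = sqrt(2)*sqrt(a) (U(a) = sqrt(2*a) = sqrt(2)*sqrt(a))
l(y) = 62*sqrt(2)/5 (l(y) = (sqrt(2)*sqrt(4))*(1/5 + 6) = (sqrt(2)*2)*(1*(1/5) + 6) = (2*sqrt(2))*(1/5 + 6) = (2*sqrt(2))*(31/5) = 62*sqrt(2)/5)
(l(1) + 6)**2 = (62*sqrt(2)/5 + 6)**2 = (6 + 62*sqrt(2)/5)**2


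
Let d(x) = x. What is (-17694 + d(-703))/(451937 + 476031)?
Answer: -18397/927968 ≈ -0.019825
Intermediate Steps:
(-17694 + d(-703))/(451937 + 476031) = (-17694 - 703)/(451937 + 476031) = -18397/927968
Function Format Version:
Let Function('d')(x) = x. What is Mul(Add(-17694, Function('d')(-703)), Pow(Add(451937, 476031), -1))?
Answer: Rational(-18397, 927968) ≈ -0.019825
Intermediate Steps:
Mul(Add(-17694, Function('d')(-703)), Pow(Add(451937, 476031), -1)) = Mul(Add(-17694, -703), Pow(Add(451937, 476031), -1)) = Mul(-18397, Pow(927968, -1)) = Mul(-18397, Rational(1, 927968)) = Rational(-18397, 927968)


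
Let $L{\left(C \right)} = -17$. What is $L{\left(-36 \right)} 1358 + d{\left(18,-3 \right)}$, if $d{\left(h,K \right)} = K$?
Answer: $-23089$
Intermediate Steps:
$L{\left(-36 \right)} 1358 + d{\left(18,-3 \right)} = \left(-17\right) 1358 - 3 = -23086 - 3 = -23089$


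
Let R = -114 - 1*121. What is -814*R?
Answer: 191290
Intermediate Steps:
R = -235 (R = -114 - 121 = -235)
-814*R = -814*(-235) = 191290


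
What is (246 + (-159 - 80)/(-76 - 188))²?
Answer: 4248823489/69696 ≈ 60962.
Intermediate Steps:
(246 + (-159 - 80)/(-76 - 188))² = (246 - 239/(-264))² = (246 - 239*(-1/264))² = (246 + 239/264)² = (65183/264)² = 4248823489/69696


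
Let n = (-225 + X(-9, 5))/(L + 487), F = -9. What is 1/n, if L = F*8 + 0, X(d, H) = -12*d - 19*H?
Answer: -415/212 ≈ -1.9575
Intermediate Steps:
X(d, H) = -19*H - 12*d
L = -72 (L = -9*8 + 0 = -72 + 0 = -72)
n = -212/415 (n = (-225 + (-19*5 - 12*(-9)))/(-72 + 487) = (-225 + (-95 + 108))/415 = (-225 + 13)*(1/415) = -212*1/415 = -212/415 ≈ -0.51084)
1/n = 1/(-212/415) = -415/212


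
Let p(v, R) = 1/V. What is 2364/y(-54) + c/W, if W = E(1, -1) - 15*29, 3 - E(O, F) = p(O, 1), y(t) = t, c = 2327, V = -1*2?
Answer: -381908/7767 ≈ -49.171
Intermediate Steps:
V = -2
p(v, R) = -½ (p(v, R) = 1/(-2) = -½)
E(O, F) = 7/2 (E(O, F) = 3 - 1*(-½) = 3 + ½ = 7/2)
W = -863/2 (W = 7/2 - 15*29 = 7/2 - 435 = -863/2 ≈ -431.50)
2364/y(-54) + c/W = 2364/(-54) + 2327/(-863/2) = 2364*(-1/54) + 2327*(-2/863) = -394/9 - 4654/863 = -381908/7767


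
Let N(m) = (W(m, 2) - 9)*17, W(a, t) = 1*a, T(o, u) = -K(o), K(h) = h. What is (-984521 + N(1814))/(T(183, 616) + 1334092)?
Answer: -953836/1333909 ≈ -0.71507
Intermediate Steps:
T(o, u) = -o
W(a, t) = a
N(m) = -153 + 17*m (N(m) = (m - 9)*17 = (-9 + m)*17 = -153 + 17*m)
(-984521 + N(1814))/(T(183, 616) + 1334092) = (-984521 + (-153 + 17*1814))/(-1*183 + 1334092) = (-984521 + (-153 + 30838))/(-183 + 1334092) = (-984521 + 30685)/1333909 = -953836*1/1333909 = -953836/1333909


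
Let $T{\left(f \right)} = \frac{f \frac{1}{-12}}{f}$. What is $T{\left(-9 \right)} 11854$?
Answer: $- \frac{5927}{6} \approx -987.83$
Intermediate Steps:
$T{\left(f \right)} = - \frac{1}{12}$ ($T{\left(f \right)} = \frac{f \left(- \frac{1}{12}\right)}{f} = \frac{\left(- \frac{1}{12}\right) f}{f} = - \frac{1}{12}$)
$T{\left(-9 \right)} 11854 = \left(- \frac{1}{12}\right) 11854 = - \frac{5927}{6}$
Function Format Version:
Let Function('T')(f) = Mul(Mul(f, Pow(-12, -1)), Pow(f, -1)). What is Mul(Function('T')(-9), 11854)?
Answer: Rational(-5927, 6) ≈ -987.83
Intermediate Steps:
Function('T')(f) = Rational(-1, 12) (Function('T')(f) = Mul(Mul(f, Rational(-1, 12)), Pow(f, -1)) = Mul(Mul(Rational(-1, 12), f), Pow(f, -1)) = Rational(-1, 12))
Mul(Function('T')(-9), 11854) = Mul(Rational(-1, 12), 11854) = Rational(-5927, 6)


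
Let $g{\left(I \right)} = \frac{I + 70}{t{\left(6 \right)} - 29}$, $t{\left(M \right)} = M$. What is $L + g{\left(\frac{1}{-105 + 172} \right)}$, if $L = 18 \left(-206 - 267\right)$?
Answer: $- \frac{13124765}{1541} \approx -8517.0$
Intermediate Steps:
$L = -8514$ ($L = 18 \left(-473\right) = -8514$)
$g{\left(I \right)} = - \frac{70}{23} - \frac{I}{23}$ ($g{\left(I \right)} = \frac{I + 70}{6 - 29} = \frac{70 + I}{-23} = \left(70 + I\right) \left(- \frac{1}{23}\right) = - \frac{70}{23} - \frac{I}{23}$)
$L + g{\left(\frac{1}{-105 + 172} \right)} = -8514 - \left(\frac{70}{23} + \frac{1}{23 \left(-105 + 172\right)}\right) = -8514 - \left(\frac{70}{23} + \frac{1}{23 \cdot 67}\right) = -8514 - \frac{4691}{1541} = - \frac{13124765}{1541}$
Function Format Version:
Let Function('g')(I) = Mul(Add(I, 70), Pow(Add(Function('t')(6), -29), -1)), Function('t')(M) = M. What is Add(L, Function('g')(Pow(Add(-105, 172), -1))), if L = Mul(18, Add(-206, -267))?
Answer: Rational(-13124765, 1541) ≈ -8517.0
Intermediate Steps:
L = -8514 (L = Mul(18, -473) = -8514)
Function('g')(I) = Add(Rational(-70, 23), Mul(Rational(-1, 23), I)) (Function('g')(I) = Mul(Add(I, 70), Pow(Add(6, -29), -1)) = Mul(Add(70, I), Pow(-23, -1)) = Mul(Add(70, I), Rational(-1, 23)) = Add(Rational(-70, 23), Mul(Rational(-1, 23), I)))
Add(L, Function('g')(Pow(Add(-105, 172), -1))) = Add(-8514, Add(Rational(-70, 23), Mul(Rational(-1, 23), Pow(Add(-105, 172), -1)))) = Add(-8514, Add(Rational(-70, 23), Mul(Rational(-1, 23), Pow(67, -1)))) = Add(-8514, Add(Rational(-70, 23), Mul(Rational(-1, 23), Rational(1, 67)))) = Add(-8514, Add(Rational(-70, 23), Rational(-1, 1541))) = Add(-8514, Rational(-4691, 1541)) = Rational(-13124765, 1541)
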